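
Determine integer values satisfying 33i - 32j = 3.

Step 1: Check solvability.
gcd(33, 32) = 1
Since 1 divides 3, solutions exist.

Step 2: Apply extended Euclidean algorithm to find gcd.
We find integers such that 33*x0 + 32*y0 = 1

Step 3: Scale the particular solution.
Multiply by 3/1 = 3:
i = 3, j = 3

Step 4: Verify.
33*(3) - 32*(3) = 3 = 3 ✓

i = 3, j = 3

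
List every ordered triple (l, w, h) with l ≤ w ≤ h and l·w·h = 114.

Iterate l from 1 to ⌊114^(1/3)⌋. For each l dividing 114, iterate w ≥ l with w dividing 114/l, and set h = 114/(l·w).
Triples found (5): (1×1×114), (1×2×57), (1×3×38), (1×6×19), (2×3×19)

(1×1×114), (1×2×57), (1×3×38), (1×6×19), (2×3×19)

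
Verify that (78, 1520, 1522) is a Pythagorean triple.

Compute a² + b²:
78² + 1520² = 6084 + 2310400 = 2316484
Compute c²:
1522² = 2316484
Since 2316484 = 2316484, it is a Pythagorean triple.

Yes, it is a Pythagorean triple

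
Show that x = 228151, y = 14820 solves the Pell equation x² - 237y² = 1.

Compute x² = 228151² = 52052878801
Compute 237y² = 237·14820² = 237·219632400 = 52052878800
x² - 237y² = 52052878801 - 52052878800 = 1
Since this equals 1, (228151, 14820) is a solution.

Yes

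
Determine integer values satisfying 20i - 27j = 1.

Step 1: Check solvability.
gcd(20, 27) = 1
Since 1 divides 1, solutions exist.

Step 2: Apply extended Euclidean algorithm to find gcd.
We find integers such that 20*x0 + 27*y0 = 1

Step 3: Scale the particular solution.
Multiply by 1/1 = 1:
i = -4, j = -3

Step 4: Verify.
20*(-4) - 27*(-3) = 1 = 1 ✓

i = -4, j = -3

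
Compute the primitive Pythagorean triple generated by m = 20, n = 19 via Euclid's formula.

a = m² - n² = 20² - 19² = 400 - 361 = 39
b = 2mn = 2·20·19 = 760
c = m² + n² = 400 + 361 = 761
Verify: 39² + 760² = 1521 + 577600 = 579121 = 761² ✓

(39, 760, 761)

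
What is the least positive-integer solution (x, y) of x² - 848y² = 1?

We seek the smallest positive integers (x, y) with x² - 848y² = 1, i.e., x² = 848y² + 1.
Try successive y values:
y = 1: x² = 848·1² + 1 = 849, not a perfect square
y = 2: x² = 848·2² + 1 = 3393, not a perfect square
y = 3: x² = 848·3² + 1 = 7633, not a perfect square
... continuing the search (or via continued fractions) ...
y = 2275: x² = 848·2275² + 1 = 4388930001, x = 66249 ✓

Verify: 66249² - 848·2275² = 4388930001 - 4388930000 = 1 ✓

x = 66249, y = 2275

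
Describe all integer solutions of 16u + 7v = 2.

Step 1: Compute gcd(16, 7) = 1.
Since 1 divides 2, solutions exist.

Step 2: Find a particular solution using extended Euclidean algorithm.
We get u₀ = -6, v₀ = 14.
Check: 16*-6 + 7*14 = 2 = 2 ✓

Step 3: Write the general solution.
u = -6 + (7/1)t = -6 + 7t
v = 14 - (16/1)t = 14 - 16t
for any integer t.

u = -6 + 7t, v = 14 - 16t for integer t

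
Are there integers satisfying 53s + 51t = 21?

Step 1: Compute gcd(53, 51).
gcd(53, 51) = 1

Step 2: Check divisibility.
Does 1 divide 21? 21 = 1 x 21, so yes.

By the theorem on linear Diophantine equations, 53s + 51t = 21 has integer solutions if and only if gcd(53, 51) divides 21. Since 1 | 21, solutions exist.

Yes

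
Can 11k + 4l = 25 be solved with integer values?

Step 1: Compute gcd(11, 4).
gcd(11, 4) = 1

Step 2: Check divisibility.
Does 1 divide 25? 25 = 1 x 25, so yes.

By the theorem on linear Diophantine equations, 11k + 4l = 25 has integer solutions if and only if gcd(11, 4) divides 25. Since 1 | 25, solutions exist.

Yes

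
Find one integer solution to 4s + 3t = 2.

Step 1: Check solvability.
gcd(4, 3) = 1
Since 1 divides 2, solutions exist.

Step 2: Apply extended Euclidean algorithm to find gcd.
We find integers such that 4*x0 + 3*y0 = 1

Step 3: Scale the particular solution.
Multiply by 2/1 = 2:
s = 2, t = -2

Step 4: Verify.
4*(2) + 3*(-2) = 2 = 2 ✓

s = 2, t = -2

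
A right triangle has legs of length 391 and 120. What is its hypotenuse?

c² = a² + b² = 391² + 120² = 152881 + 14400 = 167281
c = 409

409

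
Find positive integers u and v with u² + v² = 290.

We need to find integers u, v > 0 such that u² + v² = 290.
Trying u = 1: v² = 290 - 1² = 290 - 1 = 289
v = 17
Check: 1² + 17² = 1 + 289 = 290 ✓

290 = 1² + 17²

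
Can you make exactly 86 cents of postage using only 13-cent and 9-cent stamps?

We need non-negative x, y with 13x + 9y = 86.
gcd(13, 9) = 1 divides 86, so integer solutions exist, but checking x = 0..6 shows none with y ≥ 0.
So 86 cannot be made with non-negative stamp counts.

No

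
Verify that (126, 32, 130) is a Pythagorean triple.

Compute a² + b²:
126² + 32² = 15876 + 1024 = 16900
Compute c²:
130² = 16900
Since 16900 = 16900, it is a Pythagorean triple.

Yes, it is a Pythagorean triple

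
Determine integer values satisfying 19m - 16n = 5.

Step 1: Check solvability.
gcd(19, 16) = 1
Since 1 divides 5, solutions exist.

Step 2: Apply extended Euclidean algorithm to find gcd.
We find integers such that 19*x0 + 16*y0 = 1

Step 3: Scale the particular solution.
Multiply by 5/1 = 5:
m = -25, n = -30

Step 4: Verify.
19*(-25) - 16*(-30) = 5 = 5 ✓

m = -25, n = -30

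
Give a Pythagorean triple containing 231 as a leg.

We need the other leg and hypotenuse such that 231² + x² = c².
Take x = 520, c = 569: 231² + 520² = 53361 + 270400 = 323761 = 569² ✓
Triple: (231, 520, 569)

(231, 520, 569)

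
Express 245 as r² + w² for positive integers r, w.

We need to find integers r, w > 0 such that r² + w² = 245.
Trying r = 7: w² = 245 - 7² = 245 - 49 = 196
w = 14
Check: 7² + 14² = 49 + 196 = 245 ✓

245 = 7² + 14²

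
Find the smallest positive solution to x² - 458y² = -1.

We need x² = 458y² - 1. Try successive y:
y = 1: x² = 458·1² - 1 = 457, not a perfect square
y = 2: x² = 458·2² - 1 = 1831, not a perfect square
y = 3: x² = 458·3² - 1 = 4121, not a perfect square
...
y = 5: x² = 458·5² - 1 = 11449 = 107² ✓
Check: 107² - 458·5² = 11449 - 11450 = -1 ✓

x = 107, y = 5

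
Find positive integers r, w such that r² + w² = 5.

Search for r with 5 - r² a perfect square.
r = 1: 5 - 1² = 5 - 1 = 4 = 2² ✓
So r = 1, w = 2.

r = 1, w = 2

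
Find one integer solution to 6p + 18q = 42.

Step 1: Check solvability.
gcd(6, 18) = 6
Since 6 divides 42, solutions exist.

Step 2: Apply extended Euclidean algorithm to find gcd.
We find integers such that 6*x0 + 18*y0 = 6

Step 3: Scale the particular solution.
Multiply by 42/6 = 7:
p = 7, q = 0

Step 4: Verify.
6*(7) + 18*(0) = 42 = 42 ✓

p = 7, q = 0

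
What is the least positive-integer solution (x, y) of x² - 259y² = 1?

We seek the smallest positive integers (x, y) with x² - 259y² = 1, i.e., x² = 259y² + 1.
Try successive y values:
y = 1: x² = 259·1² + 1 = 260, not a perfect square
y = 2: x² = 259·2² + 1 = 1037, not a perfect square
y = 3: x² = 259·3² + 1 = 2332, not a perfect square
... continuing the search (or via continued fractions) ...
y = 52644: x² = 259·52644² + 1 = 717790200625, x = 847225 ✓

Verify: 847225² - 259·52644² = 717790200625 - 717790200624 = 1 ✓

x = 847225, y = 52644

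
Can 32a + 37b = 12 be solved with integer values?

Step 1: Compute gcd(32, 37).
gcd(32, 37) = 1

Step 2: Check divisibility.
Does 1 divide 12? 12 = 1 x 12, so yes.

By the theorem on linear Diophantine equations, 32a + 37b = 12 has integer solutions if and only if gcd(32, 37) divides 12. Since 1 | 12, solutions exist.

Yes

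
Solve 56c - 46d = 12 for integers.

Step 1: Check solvability.
gcd(56, 46) = 2
Since 2 divides 12, solutions exist.

Step 2: Apply extended Euclidean algorithm to find gcd.
We find integers such that 56*x0 + 46*y0 = 2

Step 3: Scale the particular solution.
Multiply by 12/2 = 6:
c = -54, d = -66

Step 4: Verify.
56*(-54) - 46*(-66) = 12 = 12 ✓

c = -54, d = -66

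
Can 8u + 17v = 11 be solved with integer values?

Step 1: Compute gcd(8, 17).
gcd(8, 17) = 1

Step 2: Check divisibility.
Does 1 divide 11? 11 = 1 x 11, so yes.

By the theorem on linear Diophantine equations, 8u + 17v = 11 has integer solutions if and only if gcd(8, 17) divides 11. Since 1 | 11, solutions exist.

Yes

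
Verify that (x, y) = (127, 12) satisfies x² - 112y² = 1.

Compute x² = 127² = 16129
Compute 112y² = 112·12² = 112·144 = 16128
x² - 112y² = 16129 - 16128 = 1
Since this equals 1, (127, 12) is a solution.

Yes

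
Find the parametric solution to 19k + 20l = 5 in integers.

Step 1: Compute gcd(19, 20) = 1.
Since 1 divides 5, solutions exist.

Step 2: Find a particular solution using extended Euclidean algorithm.
We get k₀ = -5, l₀ = 5.
Check: 19*-5 + 20*5 = 5 = 5 ✓

Step 3: Write the general solution.
k = -5 + (20/1)t = -5 + 20t
l = 5 - (19/1)t = 5 - 19t
for any integer t.

k = -5 + 20t, l = 5 - 19t for integer t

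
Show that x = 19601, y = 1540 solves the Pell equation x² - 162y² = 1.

Compute x² = 19601² = 384199201
Compute 162y² = 162·1540² = 162·2371600 = 384199200
x² - 162y² = 384199201 - 384199200 = 1
Since this equals 1, (19601, 1540) is a solution.

Yes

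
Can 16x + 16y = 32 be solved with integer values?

Step 1: Compute gcd(16, 16).
gcd(16, 16) = 16

Step 2: Check divisibility.
Does 16 divide 32? 32 = 16 x 2, so yes.

By the theorem on linear Diophantine equations, 16x + 16y = 32 has integer solutions if and only if gcd(16, 16) divides 32. Since 16 | 32, solutions exist.

Yes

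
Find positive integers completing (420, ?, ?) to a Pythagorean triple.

We need the other leg and hypotenuse such that 420² + x² = c².
Take x = 29, c = 421: 420² + 29² = 176400 + 841 = 177241 = 421² ✓
Triple: (29, 420, 421)

(29, 420, 421)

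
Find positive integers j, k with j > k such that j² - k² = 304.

Factor: j² - k² = (j+k)(j-k) = 304.
We need two factors of 304 with the same parity.
Use j+k = 152 and j-k = 2 (product 152·2 = 304).
Adding: 2j = 154, so j = 77.
Subtracting: 2k = 150, so k = 75.
Check: 77² - 75² = 5929 - 5625 = 304 ✓

j = 77, k = 75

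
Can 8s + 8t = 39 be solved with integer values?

Step 1: Compute gcd(8, 8).
gcd(8, 8) = 8

Step 2: Check divisibility.
Does 8 divide 39? 39 = 8 x 4 + 7, so no.

By the theorem on linear Diophantine equations, 8s + 8t = 39 has integer solutions if and only if gcd(8, 8) divides 39. Since 8 does not divide 39, no solutions exist.

No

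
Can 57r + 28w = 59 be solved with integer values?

Step 1: Compute gcd(57, 28).
gcd(57, 28) = 1

Step 2: Check divisibility.
Does 1 divide 59? 59 = 1 x 59, so yes.

By the theorem on linear Diophantine equations, 57r + 28w = 59 has integer solutions if and only if gcd(57, 28) divides 59. Since 1 | 59, solutions exist.

Yes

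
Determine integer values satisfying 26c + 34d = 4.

Step 1: Check solvability.
gcd(26, 34) = 2
Since 2 divides 4, solutions exist.

Step 2: Apply extended Euclidean algorithm to find gcd.
We find integers such that 26*x0 + 34*y0 = 2

Step 3: Scale the particular solution.
Multiply by 4/2 = 2:
c = 8, d = -6

Step 4: Verify.
26*(8) + 34*(-6) = 4 = 4 ✓

c = 8, d = -6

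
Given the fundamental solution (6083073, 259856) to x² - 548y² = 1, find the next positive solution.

Solutions to x² - Dy² = 1 are generated by powers of (x₀ + y₀√D).
The next solution satisfies x₁ + y₁√548 = (x₀ + y₀√548)², giving:
x₁ = x₀² + 548y₀² = 6083073² + 548·259856² = 37003777123329 + 37003777123328 = 74007554246657
y₁ = 2x₀y₀ = 2·6083073·259856 = 3161446034976

Verify: 74007554246657² - 548·3161446034976² = 5477118085571878554795675649 - 5477118085571878554795675648 = 1 ✓

x = 74007554246657, y = 3161446034976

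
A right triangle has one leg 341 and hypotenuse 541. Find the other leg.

b² = c² - a² = 292681 - 116281 = 176400
b = 420

420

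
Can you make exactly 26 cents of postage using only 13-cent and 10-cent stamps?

We need non-negative x, y with 13x + 10y = 26.
gcd(13, 10) = 1 divides 26, so integer solutions exist.
Search for a non-negative one: x = 2 gives 10y = 26 - 26 = 0, so y = 0.
Check: 13·2 + 10·0 = 26 ✓

Yes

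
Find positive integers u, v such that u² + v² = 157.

Search for u with 157 - u² a perfect square.
u = 6: 157 - 6² = 157 - 36 = 121 = 11² ✓
So u = 6, v = 11.

u = 6, v = 11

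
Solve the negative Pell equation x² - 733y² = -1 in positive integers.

We need x² = 733y² - 1. Try successive y:
y = 1: x² = 733·1² - 1 = 732, not a perfect square
y = 2: x² = 733·2² - 1 = 2931, not a perfect square
y = 3: x² = 733·3² - 1 = 6596, not a perfect square
...
y = 365: x² = 733·365² - 1 = 97653924 = 9882² ✓
Check: 9882² - 733·365² = 97653924 - 97653925 = -1 ✓

x = 9882, y = 365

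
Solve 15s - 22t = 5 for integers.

Step 1: Check solvability.
gcd(15, 22) = 1
Since 1 divides 5, solutions exist.

Step 2: Apply extended Euclidean algorithm to find gcd.
We find integers such that 15*x0 + 22*y0 = 1

Step 3: Scale the particular solution.
Multiply by 5/1 = 5:
s = 15, t = 10

Step 4: Verify.
15*(15) - 22*(10) = 5 = 5 ✓

s = 15, t = 10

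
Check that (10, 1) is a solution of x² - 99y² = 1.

Compute x² = 10² = 100
Compute 99y² = 99·1² = 99·1 = 99
x² - 99y² = 100 - 99 = 1
Since this equals 1, (10, 1) is a solution.

Yes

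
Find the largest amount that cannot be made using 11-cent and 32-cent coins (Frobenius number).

For two coprime denominations a and b, the Frobenius number (largest value not representable as a non-negative combination) is ab - a - b.
Here gcd(11, 32) = 1, so they are coprime.
F(11, 32) = 11·32 - 11 - 32 = 352 - 43 = 309

309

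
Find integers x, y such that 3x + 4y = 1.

Step 1: Check solvability.
gcd(3, 4) = 1
Since 1 divides 1, solutions exist.

Step 2: Apply extended Euclidean algorithm to find gcd.
We find integers such that 3*x0 + 4*y0 = 1

Step 3: Scale the particular solution.
Multiply by 1/1 = 1:
x = -1, y = 1

Step 4: Verify.
3*(-1) + 4*(1) = 1 = 1 ✓

x = -1, y = 1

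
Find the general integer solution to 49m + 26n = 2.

Step 1: Compute gcd(49, 26) = 1.
Since 1 divides 2, solutions exist.

Step 2: Find a particular solution using extended Euclidean algorithm.
We get m₀ = -18, n₀ = 34.
Check: 49*-18 + 26*34 = 2 = 2 ✓

Step 3: Write the general solution.
m = -18 + (26/1)t = -18 + 26t
n = 34 - (49/1)t = 34 - 49t
for any integer t.

m = -18 + 26t, n = 34 - 49t for integer t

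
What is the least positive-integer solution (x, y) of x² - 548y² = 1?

We seek the smallest positive integers (x, y) with x² - 548y² = 1, i.e., x² = 548y² + 1.
Try successive y values:
y = 1: x² = 548·1² + 1 = 549, not a perfect square
y = 2: x² = 548·2² + 1 = 2193, not a perfect square
y = 3: x² = 548·3² + 1 = 4933, not a perfect square
... continuing the search (or via continued fractions) ...
y = 259856: x² = 548·259856² + 1 = 37003777123329, x = 6083073 ✓

Verify: 6083073² - 548·259856² = 37003777123329 - 37003777123328 = 1 ✓

x = 6083073, y = 259856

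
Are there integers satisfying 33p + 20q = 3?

Step 1: Compute gcd(33, 20).
gcd(33, 20) = 1

Step 2: Check divisibility.
Does 1 divide 3? 3 = 1 x 3, so yes.

By the theorem on linear Diophantine equations, 33p + 20q = 3 has integer solutions if and only if gcd(33, 20) divides 3. Since 1 | 3, solutions exist.

Yes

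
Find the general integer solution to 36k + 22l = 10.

Step 1: Compute gcd(36, 22) = 2.
Since 2 divides 10, solutions exist.

Step 2: Find a particular solution using extended Euclidean algorithm.
We get k₀ = -15, l₀ = 25.
Check: 36*-15 + 22*25 = 10 = 10 ✓

Step 3: Write the general solution.
k = -15 + (22/2)t = -15 + 11t
l = 25 - (36/2)t = 25 - 18t
for any integer t.

k = -15 + 11t, l = 25 - 18t for integer t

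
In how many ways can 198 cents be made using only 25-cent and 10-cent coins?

We need non-negative integers (x, y) with 25x + 10y = 198.
For each x from 0 to 7, check if (198 - 25x) is a non-negative multiple of 10.
Solutions (x, y): none
Count: 0

0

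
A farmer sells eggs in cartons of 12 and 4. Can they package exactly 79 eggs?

We need non-negative a, b with 12a + 4b = 79.
gcd(12, 4) = 4, and 4 does not divide 79.
No integer solutions exist.

No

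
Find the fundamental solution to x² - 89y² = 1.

We seek the smallest positive integers (x, y) with x² - 89y² = 1, i.e., x² = 89y² + 1.
Try successive y values:
y = 1: x² = 89·1² + 1 = 90, not a perfect square
y = 2: x² = 89·2² + 1 = 357, not a perfect square
y = 3: x² = 89·3² + 1 = 802, not a perfect square
... continuing the search (or via continued fractions) ...
y = 53000: x² = 89·53000² + 1 = 250001000001, x = 500001 ✓

Verify: 500001² - 89·53000² = 250001000001 - 250001000000 = 1 ✓

x = 500001, y = 53000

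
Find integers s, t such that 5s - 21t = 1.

Step 1: Check solvability.
gcd(5, 21) = 1
Since 1 divides 1, solutions exist.

Step 2: Apply extended Euclidean algorithm to find gcd.
We find integers such that 5*x0 + 21*y0 = 1

Step 3: Scale the particular solution.
Multiply by 1/1 = 1:
s = -4, t = -1

Step 4: Verify.
5*(-4) - 21*(-1) = 1 = 1 ✓

s = -4, t = -1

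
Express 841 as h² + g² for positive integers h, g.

We need to find integers h, g > 0 such that h² + g² = 841.
Trying h = 20: g² = 841 - 20² = 841 - 400 = 441
g = 21
Check: 20² + 21² = 400 + 441 = 841 ✓

841 = 20² + 21²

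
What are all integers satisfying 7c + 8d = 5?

Step 1: Compute gcd(7, 8) = 1.
Since 1 divides 5, solutions exist.

Step 2: Find a particular solution using extended Euclidean algorithm.
We get c₀ = -5, d₀ = 5.
Check: 7*-5 + 8*5 = 5 = 5 ✓

Step 3: Write the general solution.
c = -5 + (8/1)t = -5 + 8t
d = 5 - (7/1)t = 5 - 7t
for any integer t.

c = -5 + 8t, d = 5 - 7t for integer t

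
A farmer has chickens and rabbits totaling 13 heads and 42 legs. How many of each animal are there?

Let c = chickens, r = rabbits.
Heads: c + r = 13
Legs: 2c + 4r = 42
From the first equation, c = 13 - r. Substitute:
2(13 - r) + 4r = 42
26 + 2r = 42
r = (42 - 26)/2 = 8
c = 13 - 8 = 5

Chickens: 5, Rabbits: 8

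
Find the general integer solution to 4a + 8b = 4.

Step 1: Compute gcd(4, 8) = 4.
Since 4 divides 4, solutions exist.

Step 2: Find a particular solution using extended Euclidean algorithm.
We get a₀ = 1, b₀ = 0.
Check: 4*1 + 8*0 = 4 = 4 ✓

Step 3: Write the general solution.
a = 1 + (8/4)t = 1 + 2t
b = 0 - (4/4)t = 0 - 1t
for any integer t.

a = 1 + 2t, b = 0 - 1t for integer t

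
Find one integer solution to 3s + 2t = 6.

Step 1: Check solvability.
gcd(3, 2) = 1
Since 1 divides 6, solutions exist.

Step 2: Apply extended Euclidean algorithm to find gcd.
We find integers such that 3*x0 + 2*y0 = 1

Step 3: Scale the particular solution.
Multiply by 6/1 = 6:
s = 6, t = -6

Step 4: Verify.
3*(6) + 2*(-6) = 6 = 6 ✓

s = 6, t = -6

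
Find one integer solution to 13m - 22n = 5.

Step 1: Check solvability.
gcd(13, 22) = 1
Since 1 divides 5, solutions exist.

Step 2: Apply extended Euclidean algorithm to find gcd.
We find integers such that 13*x0 + 22*y0 = 1

Step 3: Scale the particular solution.
Multiply by 5/1 = 5:
m = -25, n = -15

Step 4: Verify.
13*(-25) - 22*(-15) = 5 = 5 ✓

m = -25, n = -15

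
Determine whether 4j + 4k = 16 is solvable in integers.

Step 1: Compute gcd(4, 4).
gcd(4, 4) = 4

Step 2: Check divisibility.
Does 4 divide 16? 16 = 4 x 4, so yes.

By the theorem on linear Diophantine equations, 4j + 4k = 16 has integer solutions if and only if gcd(4, 4) divides 16. Since 4 | 16, solutions exist.

Yes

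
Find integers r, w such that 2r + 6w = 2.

Step 1: Check solvability.
gcd(2, 6) = 2
Since 2 divides 2, solutions exist.

Step 2: Apply extended Euclidean algorithm to find gcd.
We find integers such that 2*x0 + 6*y0 = 2

Step 3: Scale the particular solution.
Multiply by 2/2 = 1:
r = 1, w = 0

Step 4: Verify.
2*(1) + 6*(0) = 2 = 2 ✓

r = 1, w = 0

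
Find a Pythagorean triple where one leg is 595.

We need the other leg and hypotenuse such that 595² + x² = c².
Take x = 468, c = 757: 595² + 468² = 354025 + 219024 = 573049 = 757² ✓
Triple: (595, 468, 757)

(595, 468, 757)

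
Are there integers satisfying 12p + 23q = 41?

Step 1: Compute gcd(12, 23).
gcd(12, 23) = 1

Step 2: Check divisibility.
Does 1 divide 41? 41 = 1 x 41, so yes.

By the theorem on linear Diophantine equations, 12p + 23q = 41 has integer solutions if and only if gcd(12, 23) divides 41. Since 1 | 41, solutions exist.

Yes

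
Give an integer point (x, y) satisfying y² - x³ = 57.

Try small integer x values and check whether x³ + 57 is a perfect square.
x = 7: x³ + 57 = 7³ + 57 = 343 + 57 = 400
Is 400 a perfect square? 20² = 400 ✓
So (x, y) = (7, 20) is a solution.

x = 7, y = 20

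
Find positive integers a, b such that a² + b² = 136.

Search for a with 136 - a² a perfect square.
a = 6: 136 - 6² = 136 - 36 = 100 = 10² ✓
So a = 6, b = 10.

a = 6, b = 10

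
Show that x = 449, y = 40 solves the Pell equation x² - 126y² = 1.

Compute x² = 449² = 201601
Compute 126y² = 126·40² = 126·1600 = 201600
x² - 126y² = 201601 - 201600 = 1
Since this equals 1, (449, 40) is a solution.

Yes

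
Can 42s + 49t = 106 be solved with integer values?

Step 1: Compute gcd(42, 49).
gcd(42, 49) = 7

Step 2: Check divisibility.
Does 7 divide 106? 106 = 7 x 15 + 1, so no.

By the theorem on linear Diophantine equations, 42s + 49t = 106 has integer solutions if and only if gcd(42, 49) divides 106. Since 7 does not divide 106, no solutions exist.

No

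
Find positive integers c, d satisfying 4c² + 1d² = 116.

Try small values of c and check whether (116 - 4c²)/1 is a perfect square.
c = 2: 4·2² = 16, so 1d² = 116 - 16 = 100, giving d² = 100, d = 10.
Check: 4·2² + 1·10² = 16 + 100 = 116 ✓

c = 2, d = 10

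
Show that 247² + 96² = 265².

Compute a² + b² = 247² + 96² = 61009 + 9216 = 70225
Compute c² = 265² = 70225
Since 70225 = 70225, confirmed.

Yes, it is a Pythagorean triple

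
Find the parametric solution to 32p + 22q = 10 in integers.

Step 1: Compute gcd(32, 22) = 2.
Since 2 divides 10, solutions exist.

Step 2: Find a particular solution using extended Euclidean algorithm.
We get p₀ = -10, q₀ = 15.
Check: 32*-10 + 22*15 = 10 = 10 ✓

Step 3: Write the general solution.
p = -10 + (22/2)t = -10 + 11t
q = 15 - (32/2)t = 15 - 16t
for any integer t.

p = -10 + 11t, q = 15 - 16t for integer t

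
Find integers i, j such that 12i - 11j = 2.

Step 1: Check solvability.
gcd(12, 11) = 1
Since 1 divides 2, solutions exist.

Step 2: Apply extended Euclidean algorithm to find gcd.
We find integers such that 12*x0 + 11*y0 = 1

Step 3: Scale the particular solution.
Multiply by 2/1 = 2:
i = 2, j = 2

Step 4: Verify.
12*(2) - 11*(2) = 2 = 2 ✓

i = 2, j = 2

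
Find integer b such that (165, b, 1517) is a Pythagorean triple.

b² = c² - a² = 1517² - 165² = 2301289 - 27225 = 2274064
b = sqrt(2274064) = 1508

1508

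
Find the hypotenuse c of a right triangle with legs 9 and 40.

c² = a² + b² = 9² + 40² = 81 + 1600 = 1681
c = sqrt(1681) = 41

41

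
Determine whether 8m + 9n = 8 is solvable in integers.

Step 1: Compute gcd(8, 9).
gcd(8, 9) = 1

Step 2: Check divisibility.
Does 1 divide 8? 8 = 1 x 8, so yes.

By the theorem on linear Diophantine equations, 8m + 9n = 8 has integer solutions if and only if gcd(8, 9) divides 8. Since 1 | 8, solutions exist.

Yes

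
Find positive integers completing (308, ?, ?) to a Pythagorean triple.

We need the other leg and hypotenuse such that 308² + x² = c².
Take x = 435, c = 533: 308² + 435² = 94864 + 189225 = 284089 = 533² ✓
Triple: (435, 308, 533)

(435, 308, 533)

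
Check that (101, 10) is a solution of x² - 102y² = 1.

Compute x² = 101² = 10201
Compute 102y² = 102·10² = 102·100 = 10200
x² - 102y² = 10201 - 10200 = 1
Since this equals 1, (101, 10) is a solution.

Yes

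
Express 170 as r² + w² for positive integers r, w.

We need to find integers r, w > 0 such that r² + w² = 170.
Trying r = 1: w² = 170 - 1² = 170 - 1 = 169
w = 13
Check: 1² + 13² = 1 + 169 = 170 ✓

170 = 1² + 13²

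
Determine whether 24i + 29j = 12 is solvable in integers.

Step 1: Compute gcd(24, 29).
gcd(24, 29) = 1

Step 2: Check divisibility.
Does 1 divide 12? 12 = 1 x 12, so yes.

By the theorem on linear Diophantine equations, 24i + 29j = 12 has integer solutions if and only if gcd(24, 29) divides 12. Since 1 | 12, solutions exist.

Yes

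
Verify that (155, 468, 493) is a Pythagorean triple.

Compute a² + b²:
155² + 468² = 24025 + 219024 = 243049
Compute c²:
493² = 243049
Since 243049 = 243049, it is a Pythagorean triple.

Yes, it is a Pythagorean triple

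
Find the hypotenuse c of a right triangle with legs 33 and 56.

c² = a² + b² = 33² + 56² = 1089 + 3136 = 4225
c = sqrt(4225) = 65

65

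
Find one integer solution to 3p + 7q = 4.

Step 1: Check solvability.
gcd(3, 7) = 1
Since 1 divides 4, solutions exist.

Step 2: Apply extended Euclidean algorithm to find gcd.
We find integers such that 3*x0 + 7*y0 = 1

Step 3: Scale the particular solution.
Multiply by 4/1 = 4:
p = -8, q = 4

Step 4: Verify.
3*(-8) + 7*(4) = 4 = 4 ✓

p = -8, q = 4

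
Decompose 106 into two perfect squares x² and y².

We need to find integers x, y > 0 such that x² + y² = 106.
Trying x = 5: y² = 106 - 5² = 106 - 25 = 81
y = 9
Check: 5² + 9² = 25 + 81 = 106 ✓

106 = 5² + 9²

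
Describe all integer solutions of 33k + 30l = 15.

Step 1: Compute gcd(33, 30) = 3.
Since 3 divides 15, solutions exist.

Step 2: Find a particular solution using extended Euclidean algorithm.
We get k₀ = 5, l₀ = -5.
Check: 33*5 + 30*-5 = 15 = 15 ✓

Step 3: Write the general solution.
k = 5 + (30/3)t = 5 + 10t
l = -5 - (33/3)t = -5 - 11t
for any integer t.

k = 5 + 10t, l = -5 - 11t for integer t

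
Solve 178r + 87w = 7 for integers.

Step 1: Check solvability.
gcd(178, 87) = 1
Since 1 divides 7, solutions exist.

Step 2: Apply extended Euclidean algorithm to find gcd.
We find integers such that 178*x0 + 87*y0 = 1

Step 3: Scale the particular solution.
Multiply by 7/1 = 7:
r = 154, w = -315

Step 4: Verify.
178*(154) + 87*(-315) = 7 = 7 ✓

r = 154, w = -315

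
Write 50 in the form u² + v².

We need to find integers u, v > 0 such that u² + v² = 50.
Trying u = 1: v² = 50 - 1² = 50 - 1 = 49
v = 7
Check: 1² + 7² = 1 + 49 = 50 ✓

50 = 1² + 7²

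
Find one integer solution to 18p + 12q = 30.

Step 1: Check solvability.
gcd(18, 12) = 6
Since 6 divides 30, solutions exist.

Step 2: Apply extended Euclidean algorithm to find gcd.
We find integers such that 18*x0 + 12*y0 = 6

Step 3: Scale the particular solution.
Multiply by 30/6 = 5:
p = 5, q = -5

Step 4: Verify.
18*(5) + 12*(-5) = 30 = 30 ✓

p = 5, q = -5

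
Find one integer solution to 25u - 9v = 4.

Step 1: Check solvability.
gcd(25, 9) = 1
Since 1 divides 4, solutions exist.

Step 2: Apply extended Euclidean algorithm to find gcd.
We find integers such that 25*x0 + 9*y0 = 1

Step 3: Scale the particular solution.
Multiply by 4/1 = 4:
u = 16, v = 44

Step 4: Verify.
25*(16) - 9*(44) = 4 = 4 ✓

u = 16, v = 44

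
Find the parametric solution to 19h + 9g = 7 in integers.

Step 1: Compute gcd(19, 9) = 1.
Since 1 divides 7, solutions exist.

Step 2: Find a particular solution using extended Euclidean algorithm.
We get h₀ = 7, g₀ = -14.
Check: 19*7 + 9*-14 = 7 = 7 ✓

Step 3: Write the general solution.
h = 7 + (9/1)t = 7 + 9t
g = -14 - (19/1)t = -14 - 19t
for any integer t.

h = 7 + 9t, g = -14 - 19t for integer t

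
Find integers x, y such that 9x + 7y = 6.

Step 1: Check solvability.
gcd(9, 7) = 1
Since 1 divides 6, solutions exist.

Step 2: Apply extended Euclidean algorithm to find gcd.
We find integers such that 9*x0 + 7*y0 = 1

Step 3: Scale the particular solution.
Multiply by 6/1 = 6:
x = -18, y = 24

Step 4: Verify.
9*(-18) + 7*(24) = 6 = 6 ✓

x = -18, y = 24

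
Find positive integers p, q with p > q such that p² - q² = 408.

Factor: p² - q² = (p+q)(p-q) = 408.
We need two factors of 408 with the same parity.
Use p+q = 204 and p-q = 2 (product 204·2 = 408).
Adding: 2p = 206, so p = 103.
Subtracting: 2q = 202, so q = 101.
Check: 103² - 101² = 10609 - 10201 = 408 ✓

p = 103, q = 101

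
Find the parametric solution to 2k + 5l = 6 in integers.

Step 1: Compute gcd(2, 5) = 1.
Since 1 divides 6, solutions exist.

Step 2: Find a particular solution using extended Euclidean algorithm.
We get k₀ = -12, l₀ = 6.
Check: 2*-12 + 5*6 = 6 = 6 ✓

Step 3: Write the general solution.
k = -12 + (5/1)t = -12 + 5t
l = 6 - (2/1)t = 6 - 2t
for any integer t.

k = -12 + 5t, l = 6 - 2t for integer t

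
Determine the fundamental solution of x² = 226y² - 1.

We need x² = 226y² - 1. Try successive y:
y = 1: x² = 226·1² - 1 = 225 = 15² ✓
Check: 15² - 226·1² = 225 - 226 = -1 ✓

x = 15, y = 1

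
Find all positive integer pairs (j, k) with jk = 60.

The positive divisors of 60 are: 1, 2, 3, 4, 5, 6, 10, 12, 15, 20, 30, 60.
Each divisor d gives the pair (d, 60/d):
(1, 60), (2, 30), (3, 20), (4, 15), (5, 12), (6, 10), (10, 6), (12, 5), (15, 4), (20, 3), (30, 2), (60, 1)

(1, 60), (2, 30), (3, 20), (4, 15), (5, 12), (6, 10), (10, 6), (12, 5), (15, 4), (20, 3), (30, 2), (60, 1)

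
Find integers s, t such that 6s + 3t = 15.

Step 1: Check solvability.
gcd(6, 3) = 3
Since 3 divides 15, solutions exist.

Step 2: Apply extended Euclidean algorithm to find gcd.
We find integers such that 6*x0 + 3*y0 = 3

Step 3: Scale the particular solution.
Multiply by 15/3 = 5:
s = 0, t = 5

Step 4: Verify.
6*(0) + 3*(5) = 15 = 15 ✓

s = 0, t = 5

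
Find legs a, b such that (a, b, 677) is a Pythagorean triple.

We need a² + b² = 677² = 458329.
Trying: 675² + 52² = 455625 + 2704 = 458329 ✓

(675, 52, 677)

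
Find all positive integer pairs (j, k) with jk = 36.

The positive divisors of 36 are: 1, 2, 3, 4, 6, 9, 12, 18, 36.
Each divisor d gives the pair (d, 36/d):
(1, 36), (2, 18), (3, 12), (4, 9), (6, 6), (9, 4), (12, 3), (18, 2), (36, 1)

(1, 36), (2, 18), (3, 12), (4, 9), (6, 6), (9, 4), (12, 3), (18, 2), (36, 1)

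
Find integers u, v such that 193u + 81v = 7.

Step 1: Check solvability.
gcd(193, 81) = 1
Since 1 divides 7, solutions exist.

Step 2: Apply extended Euclidean algorithm to find gcd.
We find integers such that 193*x0 + 81*y0 = 1

Step 3: Scale the particular solution.
Multiply by 7/1 = 7:
u = 238, v = -567

Step 4: Verify.
193*(238) + 81*(-567) = 7 = 7 ✓

u = 238, v = -567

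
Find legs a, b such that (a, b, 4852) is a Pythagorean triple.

We need a² + b² = 4852² = 23541904.
Trying: 980² + 4752² = 960400 + 22581504 = 23541904 ✓

(980, 4752, 4852)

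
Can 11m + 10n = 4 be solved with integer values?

Step 1: Compute gcd(11, 10).
gcd(11, 10) = 1

Step 2: Check divisibility.
Does 1 divide 4? 4 = 1 x 4, so yes.

By the theorem on linear Diophantine equations, 11m + 10n = 4 has integer solutions if and only if gcd(11, 10) divides 4. Since 1 | 4, solutions exist.

Yes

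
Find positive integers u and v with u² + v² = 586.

We need to find integers u, v > 0 such that u² + v² = 586.
Trying u = 15: v² = 586 - 15² = 586 - 225 = 361
v = 19
Check: 15² + 19² = 225 + 361 = 586 ✓

586 = 15² + 19²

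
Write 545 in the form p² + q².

We need to find integers p, q > 0 such that p² + q² = 545.
Trying p = 4: q² = 545 - 4² = 545 - 16 = 529
q = 23
Check: 4² + 23² = 16 + 529 = 545 ✓

545 = 4² + 23²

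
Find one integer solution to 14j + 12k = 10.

Step 1: Check solvability.
gcd(14, 12) = 2
Since 2 divides 10, solutions exist.

Step 2: Apply extended Euclidean algorithm to find gcd.
We find integers such that 14*x0 + 12*y0 = 2

Step 3: Scale the particular solution.
Multiply by 10/2 = 5:
j = 5, k = -5

Step 4: Verify.
14*(5) + 12*(-5) = 10 = 10 ✓

j = 5, k = -5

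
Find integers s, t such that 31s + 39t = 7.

Step 1: Check solvability.
gcd(31, 39) = 1
Since 1 divides 7, solutions exist.

Step 2: Apply extended Euclidean algorithm to find gcd.
We find integers such that 31*x0 + 39*y0 = 1

Step 3: Scale the particular solution.
Multiply by 7/1 = 7:
s = -35, t = 28

Step 4: Verify.
31*(-35) + 39*(28) = 7 = 7 ✓

s = -35, t = 28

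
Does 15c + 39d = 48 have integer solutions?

Step 1: Compute gcd(15, 39).
gcd(15, 39) = 3

Step 2: Check divisibility.
Does 3 divide 48? 48 = 3 x 16, so yes.

By the theorem on linear Diophantine equations, 15c + 39d = 48 has integer solutions if and only if gcd(15, 39) divides 48. Since 3 | 48, solutions exist.

Yes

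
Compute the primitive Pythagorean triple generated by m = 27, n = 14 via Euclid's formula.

a = m² - n² = 729 - 196 = 533
b = 2mn = 2·27·14 = 756
c = m² + n² = 729 + 196 = 925
Verify: 533² + 756² = 284089 + 571536 = 855625 = 925² ✓

(533, 756, 925)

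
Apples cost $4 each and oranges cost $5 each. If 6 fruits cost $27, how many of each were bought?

Let a = apples, o = oranges.
a + o = 6
4a + 5o = 27
Substitute o = 6 - a:
4a + 5(6 - a) = 27
(4 - 5)a = 27 - 30
-1a = -3
a = 3, o = 6 - 3 = 3

Apples: 3, Oranges: 3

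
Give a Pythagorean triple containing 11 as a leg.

We need the other leg and hypotenuse such that 11² + x² = c².
Take x = 60, c = 61: 11² + 60² = 121 + 3600 = 3721 = 61² ✓
Triple: (11, 60, 61)

(11, 60, 61)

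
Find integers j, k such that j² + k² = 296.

We need to find integers j, k > 0 such that j² + k² = 296.
Trying j = 10: k² = 296 - 10² = 296 - 100 = 196
k = 14
Check: 10² + 14² = 100 + 196 = 296 ✓

296 = 10² + 14²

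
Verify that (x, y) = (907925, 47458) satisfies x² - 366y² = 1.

Compute x² = 907925² = 824327805625
Compute 366y² = 366·47458² = 366·2252261764 = 824327805624
x² - 366y² = 824327805625 - 824327805624 = 1
Since this equals 1, (907925, 47458) is a solution.

Yes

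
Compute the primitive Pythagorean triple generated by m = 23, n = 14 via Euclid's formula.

a = m² - n² = 23² - 14² = 529 - 196 = 333
b = 2mn = 2·23·14 = 644
c = m² + n² = 529 + 196 = 725
Verify: 333² + 644² = 110889 + 414736 = 525625 = 725² ✓

(333, 644, 725)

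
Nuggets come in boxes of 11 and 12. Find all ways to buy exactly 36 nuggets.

We need non-negative integers (x, y) with 11x + 12y = 36.
For each x in 0..3, check if 36 - 11x is a non-negative multiple of 12.
x = 0: 12y = 36, y = 3 ✓

(0 boxes of 11, 3 boxes of 12)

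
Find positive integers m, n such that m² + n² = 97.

Search for m with 97 - m² a perfect square.
m = 4: 97 - 4² = 97 - 16 = 81 = 9² ✓
So m = 4, n = 9.

m = 4, n = 9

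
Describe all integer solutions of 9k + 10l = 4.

Step 1: Compute gcd(9, 10) = 1.
Since 1 divides 4, solutions exist.

Step 2: Find a particular solution using extended Euclidean algorithm.
We get k₀ = -4, l₀ = 4.
Check: 9*-4 + 10*4 = 4 = 4 ✓

Step 3: Write the general solution.
k = -4 + (10/1)t = -4 + 10t
l = 4 - (9/1)t = 4 - 9t
for any integer t.

k = -4 + 10t, l = 4 - 9t for integer t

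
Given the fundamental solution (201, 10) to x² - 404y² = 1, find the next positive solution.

Solutions to x² - Dy² = 1 are generated by powers of (x₀ + y₀√D).
The next solution satisfies x₁ + y₁√404 = (x₀ + y₀√404)², giving:
x₁ = x₀² + 404y₀² = 201² + 404·10² = 40401 + 40400 = 80801
y₁ = 2x₀y₀ = 2·201·10 = 4020

Verify: 80801² - 404·4020² = 6528801601 - 6528801600 = 1 ✓

x = 80801, y = 4020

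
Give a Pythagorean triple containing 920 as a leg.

We need the other leg and hypotenuse such that 920² + x² = c².
Take x = 2016, c = 2216: 920² + 2016² = 846400 + 4064256 = 4910656 = 2216² ✓
Triple: (920, 2016, 2216)

(920, 2016, 2216)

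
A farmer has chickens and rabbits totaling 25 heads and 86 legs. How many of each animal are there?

Let c = chickens, r = rabbits.
Heads: c + r = 25
Legs: 2c + 4r = 86
From the first equation, c = 25 - r. Substitute:
2(25 - r) + 4r = 86
50 + 2r = 86
r = (86 - 50)/2 = 18
c = 25 - 18 = 7

Chickens: 7, Rabbits: 18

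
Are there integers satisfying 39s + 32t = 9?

Step 1: Compute gcd(39, 32).
gcd(39, 32) = 1

Step 2: Check divisibility.
Does 1 divide 9? 9 = 1 x 9, so yes.

By the theorem on linear Diophantine equations, 39s + 32t = 9 has integer solutions if and only if gcd(39, 32) divides 9. Since 1 | 9, solutions exist.

Yes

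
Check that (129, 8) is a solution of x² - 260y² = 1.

Compute x² = 129² = 16641
Compute 260y² = 260·8² = 260·64 = 16640
x² - 260y² = 16641 - 16640 = 1
Since this equals 1, (129, 8) is a solution.

Yes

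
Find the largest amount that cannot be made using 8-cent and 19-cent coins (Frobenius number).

For two coprime denominations a and b, the Frobenius number (largest value not representable as a non-negative combination) is ab - a - b.
Here gcd(8, 19) = 1, so they are coprime.
F(8, 19) = 8·19 - 8 - 19 = 152 - 27 = 125

125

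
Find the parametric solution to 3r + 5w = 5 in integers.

Step 1: Compute gcd(3, 5) = 1.
Since 1 divides 5, solutions exist.

Step 2: Find a particular solution using extended Euclidean algorithm.
We get r₀ = 10, w₀ = -5.
Check: 3*10 + 5*-5 = 5 = 5 ✓

Step 3: Write the general solution.
r = 10 + (5/1)t = 10 + 5t
w = -5 - (3/1)t = -5 - 3t
for any integer t.

r = 10 + 5t, w = -5 - 3t for integer t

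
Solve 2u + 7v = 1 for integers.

Step 1: Check solvability.
gcd(2, 7) = 1
Since 1 divides 1, solutions exist.

Step 2: Apply extended Euclidean algorithm to find gcd.
We find integers such that 2*x0 + 7*y0 = 1

Step 3: Scale the particular solution.
Multiply by 1/1 = 1:
u = -3, v = 1

Step 4: Verify.
2*(-3) + 7*(1) = 1 = 1 ✓

u = -3, v = 1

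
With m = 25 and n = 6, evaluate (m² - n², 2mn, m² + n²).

a = m² - n² = 625 - 36 = 589
b = 2mn = 2·25·6 = 300
c = m² + n² = 625 + 36 = 661
Verify: 589² + 300² = 346921 + 90000 = 436921 = 661² ✓

(589, 300, 661)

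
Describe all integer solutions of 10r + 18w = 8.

Step 1: Compute gcd(10, 18) = 2.
Since 2 divides 8, solutions exist.

Step 2: Find a particular solution using extended Euclidean algorithm.
We get r₀ = 8, w₀ = -4.
Check: 10*8 + 18*-4 = 8 = 8 ✓

Step 3: Write the general solution.
r = 8 + (18/2)t = 8 + 9t
w = -4 - (10/2)t = -4 - 5t
for any integer t.

r = 8 + 9t, w = -4 - 5t for integer t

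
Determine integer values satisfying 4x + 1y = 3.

Step 1: Check solvability.
gcd(4, 1) = 1
Since 1 divides 3, solutions exist.

Step 2: Apply extended Euclidean algorithm to find gcd.
We find integers such that 4*x0 + 1*y0 = 1

Step 3: Scale the particular solution.
Multiply by 3/1 = 3:
x = 0, y = 3

Step 4: Verify.
4*(0) + 1*(3) = 3 = 3 ✓

x = 0, y = 3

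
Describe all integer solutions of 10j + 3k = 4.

Step 1: Compute gcd(10, 3) = 1.
Since 1 divides 4, solutions exist.

Step 2: Find a particular solution using extended Euclidean algorithm.
We get j₀ = 4, k₀ = -12.
Check: 10*4 + 3*-12 = 4 = 4 ✓

Step 3: Write the general solution.
j = 4 + (3/1)t = 4 + 3t
k = -12 - (10/1)t = -12 - 10t
for any integer t.

j = 4 + 3t, k = -12 - 10t for integer t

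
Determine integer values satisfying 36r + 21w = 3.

Step 1: Check solvability.
gcd(36, 21) = 3
Since 3 divides 3, solutions exist.

Step 2: Apply extended Euclidean algorithm to find gcd.
We find integers such that 36*x0 + 21*y0 = 3

Step 3: Scale the particular solution.
Multiply by 3/3 = 1:
r = 3, w = -5

Step 4: Verify.
36*(3) + 21*(-5) = 3 = 3 ✓

r = 3, w = -5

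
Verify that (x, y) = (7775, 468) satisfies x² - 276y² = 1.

Compute x² = 7775² = 60450625
Compute 276y² = 276·468² = 276·219024 = 60450624
x² - 276y² = 60450625 - 60450624 = 1
Since this equals 1, (7775, 468) is a solution.

Yes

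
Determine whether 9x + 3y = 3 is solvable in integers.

Step 1: Compute gcd(9, 3).
gcd(9, 3) = 3

Step 2: Check divisibility.
Does 3 divide 3? 3 = 3 x 1, so yes.

By the theorem on linear Diophantine equations, 9x + 3y = 3 has integer solutions if and only if gcd(9, 3) divides 3. Since 3 | 3, solutions exist.

Yes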